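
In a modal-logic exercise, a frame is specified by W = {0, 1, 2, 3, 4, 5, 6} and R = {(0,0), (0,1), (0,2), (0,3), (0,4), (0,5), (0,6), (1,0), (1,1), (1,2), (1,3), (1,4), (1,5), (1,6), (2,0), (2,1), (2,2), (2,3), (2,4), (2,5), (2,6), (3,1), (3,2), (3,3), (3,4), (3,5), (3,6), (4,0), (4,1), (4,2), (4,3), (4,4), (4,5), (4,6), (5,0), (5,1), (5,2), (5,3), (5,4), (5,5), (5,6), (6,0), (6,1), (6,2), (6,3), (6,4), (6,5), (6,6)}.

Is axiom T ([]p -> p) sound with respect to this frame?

The schema T characterises exactly the reflexive frames.
Reflexive: yes — every world is R-related to itself.

Yes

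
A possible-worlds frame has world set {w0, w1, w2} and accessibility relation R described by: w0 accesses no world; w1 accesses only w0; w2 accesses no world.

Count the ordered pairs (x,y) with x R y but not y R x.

1

Enumerating: (w1,w0).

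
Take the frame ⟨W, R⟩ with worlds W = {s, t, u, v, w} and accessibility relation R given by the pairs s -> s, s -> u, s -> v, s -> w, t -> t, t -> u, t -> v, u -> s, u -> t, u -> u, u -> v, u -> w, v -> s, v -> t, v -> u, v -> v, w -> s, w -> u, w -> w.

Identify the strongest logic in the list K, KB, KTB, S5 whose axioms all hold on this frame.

KTB

Symmetric (axiom B): yes — every pair in R has its reverse in R.
Reflexive (axiom T): yes — every world is R-related to itself.
Euclidean (axiom 5): no — s R v and s R w, but not v R w.
So F validates K, KB, KTB; S5 would additionally require R to be Euclidean. The strongest is KTB.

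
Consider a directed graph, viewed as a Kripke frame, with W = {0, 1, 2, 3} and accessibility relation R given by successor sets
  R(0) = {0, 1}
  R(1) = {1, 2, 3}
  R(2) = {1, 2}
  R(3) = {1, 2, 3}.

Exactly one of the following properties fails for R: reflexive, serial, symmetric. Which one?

symmetric

Reflexive: yes — every world is R-related to itself.
Serial: yes — every world has a successor (e.g. 0 R 0).
Symmetric: no — 0 R 1 but not 1 R 0.
Only symmetric fails.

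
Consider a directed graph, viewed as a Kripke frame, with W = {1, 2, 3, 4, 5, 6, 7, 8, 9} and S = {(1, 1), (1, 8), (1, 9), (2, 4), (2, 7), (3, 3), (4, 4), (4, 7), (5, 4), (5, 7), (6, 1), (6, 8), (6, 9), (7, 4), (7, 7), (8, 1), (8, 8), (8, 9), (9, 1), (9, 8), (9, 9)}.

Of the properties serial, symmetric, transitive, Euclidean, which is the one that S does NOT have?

symmetric

Serial: yes — every world has a successor (e.g. 1 S 1).
Symmetric: no — 2 S 4 but not 4 S 2.
Transitive: yes — every two-step S-path is closed by a direct edge.
Euclidean: yes — any two successors of a common world are S-related.
Only symmetric fails.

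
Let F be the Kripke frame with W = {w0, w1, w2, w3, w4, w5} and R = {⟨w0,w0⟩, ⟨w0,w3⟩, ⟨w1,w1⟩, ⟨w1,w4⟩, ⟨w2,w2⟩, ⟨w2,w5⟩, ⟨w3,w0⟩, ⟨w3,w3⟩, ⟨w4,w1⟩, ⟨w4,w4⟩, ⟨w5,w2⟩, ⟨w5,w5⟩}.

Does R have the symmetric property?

Symmetric: yes — every pair in R has its reverse in R.

Yes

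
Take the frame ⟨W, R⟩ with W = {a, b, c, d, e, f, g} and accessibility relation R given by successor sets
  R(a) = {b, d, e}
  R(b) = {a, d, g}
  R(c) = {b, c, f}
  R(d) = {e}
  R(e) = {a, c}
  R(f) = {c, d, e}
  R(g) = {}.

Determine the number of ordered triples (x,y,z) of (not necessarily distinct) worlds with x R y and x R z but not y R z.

Enumerating: (a,b,b), (a,b,e), (a,d,b), (a,d,d), (a,e,b), (a,e,d), (a,e,e), (b,a,a), (b,a,g), (b,d,a), (b,d,d), (b,d,g), … and 18 more.
Total: 30.

30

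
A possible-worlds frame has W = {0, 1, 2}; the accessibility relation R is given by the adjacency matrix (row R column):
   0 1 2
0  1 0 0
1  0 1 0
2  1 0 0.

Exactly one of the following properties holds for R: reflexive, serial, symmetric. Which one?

serial

Reflexive: no — 2 is not related to itself.
Serial: yes — every world has a successor (e.g. 0 R 0).
Symmetric: no — 2 R 0 but not 0 R 2.
Only serial holds.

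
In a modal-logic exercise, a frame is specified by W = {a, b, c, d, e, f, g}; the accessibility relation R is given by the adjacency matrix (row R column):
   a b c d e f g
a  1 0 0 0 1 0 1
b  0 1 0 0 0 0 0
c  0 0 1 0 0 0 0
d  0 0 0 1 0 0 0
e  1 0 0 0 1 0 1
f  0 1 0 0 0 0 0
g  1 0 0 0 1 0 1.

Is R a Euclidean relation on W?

Yes

Euclidean: yes — any two successors of a common world are R-related.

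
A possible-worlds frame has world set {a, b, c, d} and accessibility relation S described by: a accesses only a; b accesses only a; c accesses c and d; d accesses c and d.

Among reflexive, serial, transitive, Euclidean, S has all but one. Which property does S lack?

reflexive

Reflexive: no — b is not related to itself.
Serial: yes — every world has a successor (e.g. a S a).
Transitive: yes — every two-step S-path is closed by a direct edge.
Euclidean: yes — any two successors of a common world are S-related.
Only reflexive fails.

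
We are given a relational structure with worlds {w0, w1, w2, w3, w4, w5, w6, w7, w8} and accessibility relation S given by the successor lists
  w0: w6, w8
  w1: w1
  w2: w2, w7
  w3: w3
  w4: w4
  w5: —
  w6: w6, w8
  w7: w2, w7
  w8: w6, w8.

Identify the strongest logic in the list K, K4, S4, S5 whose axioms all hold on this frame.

Transitive (axiom 4): yes — every two-step S-path is closed by a direct edge.
Reflexive (axiom T): no — w0 is not related to itself.
Euclidean (axiom 5): yes — any two successors of a common world are S-related.
So F validates K, K4; S4 would additionally require S to be reflexive. The strongest is K4.

K4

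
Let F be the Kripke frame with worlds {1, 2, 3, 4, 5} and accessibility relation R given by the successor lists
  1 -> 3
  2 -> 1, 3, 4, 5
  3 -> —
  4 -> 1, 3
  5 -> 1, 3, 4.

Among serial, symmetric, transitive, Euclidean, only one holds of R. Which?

Serial: no — 3 has no R-successor.
Symmetric: no — 1 R 3 but not 3 R 1.
Transitive: yes — every two-step R-path is closed by a direct edge.
Euclidean: no — 2 R 1 and 2 R 4, but not 1 R 4.
Only transitive holds.

transitive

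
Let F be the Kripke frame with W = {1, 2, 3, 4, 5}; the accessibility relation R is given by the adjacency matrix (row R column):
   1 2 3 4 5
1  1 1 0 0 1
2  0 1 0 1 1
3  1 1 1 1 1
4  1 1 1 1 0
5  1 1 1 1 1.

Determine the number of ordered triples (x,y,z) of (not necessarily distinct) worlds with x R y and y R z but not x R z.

Enumerating: (1,2,4), (1,5,3), (1,5,4), (2,4,1), (2,4,3), (2,5,1), (2,5,3), (4,1,5), (4,2,5), (4,3,5).

10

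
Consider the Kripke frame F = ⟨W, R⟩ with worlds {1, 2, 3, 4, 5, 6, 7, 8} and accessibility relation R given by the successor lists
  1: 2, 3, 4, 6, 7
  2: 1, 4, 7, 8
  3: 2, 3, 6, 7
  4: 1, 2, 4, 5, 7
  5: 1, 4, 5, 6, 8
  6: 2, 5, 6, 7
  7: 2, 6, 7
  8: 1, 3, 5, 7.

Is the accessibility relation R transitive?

No

Transitive: no — 1 R 2 and 2 R 8, but not 1 R 8.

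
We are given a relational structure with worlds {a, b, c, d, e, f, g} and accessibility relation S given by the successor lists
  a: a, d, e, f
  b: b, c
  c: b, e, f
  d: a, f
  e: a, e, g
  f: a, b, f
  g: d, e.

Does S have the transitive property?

No

Transitive: no — a S e and e S g, but not a S g.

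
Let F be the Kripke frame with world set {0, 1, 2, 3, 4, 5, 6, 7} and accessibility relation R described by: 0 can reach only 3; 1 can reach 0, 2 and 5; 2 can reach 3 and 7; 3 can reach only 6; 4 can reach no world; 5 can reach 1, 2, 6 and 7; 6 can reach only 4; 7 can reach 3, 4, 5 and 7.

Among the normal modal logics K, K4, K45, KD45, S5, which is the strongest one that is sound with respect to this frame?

Transitive (axiom 4): no — 0 R 3 and 3 R 6, but not 0 R 6.
Euclidean (axiom 5): no — 1 R 0 and 1 R 2, but not 0 R 2.
Serial (axiom D): no — 4 has no R-successor.
Reflexive (axiom T): no — 0 is not related to itself.
So F validates K; K4 would additionally require R to be transitive. The strongest is K.

K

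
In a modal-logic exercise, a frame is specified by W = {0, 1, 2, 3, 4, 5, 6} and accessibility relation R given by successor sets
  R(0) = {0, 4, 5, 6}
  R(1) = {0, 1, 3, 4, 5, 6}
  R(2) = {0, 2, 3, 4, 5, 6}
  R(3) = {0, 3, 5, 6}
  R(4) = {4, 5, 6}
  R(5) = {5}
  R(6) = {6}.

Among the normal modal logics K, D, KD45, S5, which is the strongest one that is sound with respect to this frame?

D

Serial (axiom D): yes — every world has a successor (e.g. 0 R 0).
Euclidean (axiom 5): no — 0 R 5 and 0 R 4, but not 5 R 4.
Transitive (axiom 4): no — 3 R 0 and 0 R 4, but not 3 R 4.
Reflexive (axiom T): yes — every world is R-related to itself.
So F validates K, D; KD45 would additionally require R to be Euclidean and transitive. The strongest is D.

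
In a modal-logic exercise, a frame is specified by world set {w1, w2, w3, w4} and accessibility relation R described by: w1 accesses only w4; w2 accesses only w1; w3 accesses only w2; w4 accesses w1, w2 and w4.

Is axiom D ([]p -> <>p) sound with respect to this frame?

Yes

By correspondence theory, D is valid on a frame iff R is serial.
Serial: yes — every world has a successor (e.g. w1 R w4).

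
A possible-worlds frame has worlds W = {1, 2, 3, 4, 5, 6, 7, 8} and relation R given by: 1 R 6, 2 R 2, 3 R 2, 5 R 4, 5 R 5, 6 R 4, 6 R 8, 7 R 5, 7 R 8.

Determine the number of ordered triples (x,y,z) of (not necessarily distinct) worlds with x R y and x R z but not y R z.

10

Enumerating: (1,6,6), (5,4,4), (5,4,5), (6,4,4), (6,4,8), (6,8,4), (6,8,8), (7,5,8), (7,8,5), (7,8,8).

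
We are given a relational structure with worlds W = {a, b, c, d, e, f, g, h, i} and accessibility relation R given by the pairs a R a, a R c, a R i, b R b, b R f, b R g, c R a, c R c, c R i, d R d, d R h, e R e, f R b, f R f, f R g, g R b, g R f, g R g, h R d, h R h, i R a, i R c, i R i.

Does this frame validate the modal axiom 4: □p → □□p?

Yes

By correspondence theory, 4 is valid on a frame iff R is transitive.
Transitive: yes — every two-step R-path is closed by a direct edge.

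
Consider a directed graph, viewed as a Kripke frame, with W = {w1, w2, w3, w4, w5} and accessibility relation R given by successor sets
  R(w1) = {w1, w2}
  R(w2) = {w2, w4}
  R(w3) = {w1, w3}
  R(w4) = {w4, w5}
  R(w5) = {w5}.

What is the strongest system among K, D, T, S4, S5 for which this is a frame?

T

Serial (axiom D): yes — every world has a successor (e.g. w1 R w1).
Reflexive (axiom T): yes — every world is R-related to itself.
Transitive (axiom 4): no — w1 R w2 and w2 R w4, but not w1 R w4.
Euclidean (axiom 5): no — w1 R w2 and w1 R w1, but not w2 R w1.
So F validates K, D, T; S4 would additionally require R to be transitive. The strongest is T.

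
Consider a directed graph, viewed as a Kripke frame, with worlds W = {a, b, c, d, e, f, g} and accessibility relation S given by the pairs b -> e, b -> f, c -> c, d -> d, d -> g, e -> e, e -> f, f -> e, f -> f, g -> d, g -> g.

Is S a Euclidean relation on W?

Euclidean: yes — any two successors of a common world are S-related.

Yes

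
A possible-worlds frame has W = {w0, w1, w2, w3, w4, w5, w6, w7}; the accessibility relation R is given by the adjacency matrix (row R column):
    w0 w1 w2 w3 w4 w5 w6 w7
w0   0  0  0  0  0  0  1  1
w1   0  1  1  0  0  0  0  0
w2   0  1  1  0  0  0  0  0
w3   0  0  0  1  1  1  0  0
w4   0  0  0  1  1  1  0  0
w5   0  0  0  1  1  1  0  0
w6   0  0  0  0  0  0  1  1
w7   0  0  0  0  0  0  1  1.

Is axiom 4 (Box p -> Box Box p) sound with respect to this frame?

Yes

By correspondence theory, 4 is valid on a frame iff R is transitive.
Transitive: yes — every two-step R-path is closed by a direct edge.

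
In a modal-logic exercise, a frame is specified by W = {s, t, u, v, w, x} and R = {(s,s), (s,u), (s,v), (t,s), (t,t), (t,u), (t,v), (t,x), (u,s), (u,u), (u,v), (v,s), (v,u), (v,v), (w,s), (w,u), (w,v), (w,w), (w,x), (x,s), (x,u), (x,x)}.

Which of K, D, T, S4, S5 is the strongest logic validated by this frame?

Serial (axiom D): yes — every world has a successor (e.g. s R s).
Reflexive (axiom T): yes — every world is R-related to itself.
Transitive (axiom 4): no — x R s and s R v, but not x R v.
Euclidean (axiom 5): no — t R s and t R x, but not s R x.
So F validates K, D, T; S4 would additionally require R to be transitive. The strongest is T.

T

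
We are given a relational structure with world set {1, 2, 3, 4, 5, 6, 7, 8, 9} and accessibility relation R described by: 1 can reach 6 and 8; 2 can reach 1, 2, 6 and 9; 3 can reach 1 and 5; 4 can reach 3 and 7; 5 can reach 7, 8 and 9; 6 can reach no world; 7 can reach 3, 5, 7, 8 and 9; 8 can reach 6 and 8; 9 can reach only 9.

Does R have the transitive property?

No

Transitive: no — 2 R 1 and 1 R 8, but not 2 R 8.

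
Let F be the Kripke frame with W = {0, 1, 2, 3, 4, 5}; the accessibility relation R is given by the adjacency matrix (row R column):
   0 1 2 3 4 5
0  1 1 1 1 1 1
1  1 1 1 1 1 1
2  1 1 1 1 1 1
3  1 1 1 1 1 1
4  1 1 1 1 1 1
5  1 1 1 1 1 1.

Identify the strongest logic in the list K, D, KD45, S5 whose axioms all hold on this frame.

S5

Serial (axiom D): yes — every world has a successor (e.g. 0 R 0).
Euclidean (axiom 5): yes — any two successors of a common world are R-related.
Transitive (axiom 4): yes — every two-step R-path is closed by a direct edge.
Reflexive (axiom T): yes — every world is R-related to itself.
So F validates K, D, KD45, S5. The strongest is S5.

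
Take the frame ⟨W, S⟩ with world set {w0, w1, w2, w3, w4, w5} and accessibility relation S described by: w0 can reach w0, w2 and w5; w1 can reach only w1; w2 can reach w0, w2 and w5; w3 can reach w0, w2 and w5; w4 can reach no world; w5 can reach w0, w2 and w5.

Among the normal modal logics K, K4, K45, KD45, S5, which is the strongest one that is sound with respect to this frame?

Transitive (axiom 4): yes — every two-step S-path is closed by a direct edge.
Euclidean (axiom 5): yes — any two successors of a common world are S-related.
Serial (axiom D): no — w4 has no S-successor.
Reflexive (axiom T): no — w3 is not related to itself.
So F validates K, K4, K45; KD45 would additionally require S to be serial. The strongest is K45.

K45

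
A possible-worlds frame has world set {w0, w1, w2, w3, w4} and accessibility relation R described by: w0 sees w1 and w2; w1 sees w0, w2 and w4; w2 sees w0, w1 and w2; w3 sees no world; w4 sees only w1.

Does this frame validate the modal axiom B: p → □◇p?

Yes

By correspondence theory, B is valid on a frame iff R is symmetric.
Symmetric: yes — every pair in R has its reverse in R.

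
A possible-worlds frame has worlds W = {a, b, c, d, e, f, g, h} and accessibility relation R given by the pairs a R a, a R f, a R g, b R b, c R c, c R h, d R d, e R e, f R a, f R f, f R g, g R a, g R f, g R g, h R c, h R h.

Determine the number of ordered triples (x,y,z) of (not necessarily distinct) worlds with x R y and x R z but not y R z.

0

R is Euclidean; there are no such tuples.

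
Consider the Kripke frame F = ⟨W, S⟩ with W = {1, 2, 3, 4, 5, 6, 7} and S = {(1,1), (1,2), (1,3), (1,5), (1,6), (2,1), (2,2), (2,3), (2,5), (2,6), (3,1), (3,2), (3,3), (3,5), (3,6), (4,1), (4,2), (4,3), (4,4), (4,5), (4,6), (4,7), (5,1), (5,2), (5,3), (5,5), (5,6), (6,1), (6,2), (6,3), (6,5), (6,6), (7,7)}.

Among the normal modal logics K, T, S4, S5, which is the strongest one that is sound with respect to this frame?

S4

Reflexive (axiom T): yes — every world is S-related to itself.
Transitive (axiom 4): yes — every two-step S-path is closed by a direct edge.
Euclidean (axiom 5): no — 4 S 1 and 4 S 7, but not 1 S 7.
So F validates K, T, S4; S5 would additionally require S to be Euclidean. The strongest is S4.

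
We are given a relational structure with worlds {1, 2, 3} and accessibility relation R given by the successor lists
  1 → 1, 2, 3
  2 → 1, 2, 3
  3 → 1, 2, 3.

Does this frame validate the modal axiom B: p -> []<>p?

Yes

The schema B characterises exactly the symmetric frames.
Symmetric: yes — every pair in R has its reverse in R.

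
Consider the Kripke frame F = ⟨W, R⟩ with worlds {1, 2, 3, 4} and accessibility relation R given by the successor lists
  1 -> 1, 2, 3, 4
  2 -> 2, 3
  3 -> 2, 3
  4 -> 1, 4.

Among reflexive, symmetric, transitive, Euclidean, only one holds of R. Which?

reflexive

Reflexive: yes — every world is R-related to itself.
Symmetric: no — 1 R 2 but not 2 R 1.
Transitive: no — 4 R 1 and 1 R 2, but not 4 R 2.
Euclidean: no — 1 R 2 and 1 R 4, but not 2 R 4.
Only reflexive holds.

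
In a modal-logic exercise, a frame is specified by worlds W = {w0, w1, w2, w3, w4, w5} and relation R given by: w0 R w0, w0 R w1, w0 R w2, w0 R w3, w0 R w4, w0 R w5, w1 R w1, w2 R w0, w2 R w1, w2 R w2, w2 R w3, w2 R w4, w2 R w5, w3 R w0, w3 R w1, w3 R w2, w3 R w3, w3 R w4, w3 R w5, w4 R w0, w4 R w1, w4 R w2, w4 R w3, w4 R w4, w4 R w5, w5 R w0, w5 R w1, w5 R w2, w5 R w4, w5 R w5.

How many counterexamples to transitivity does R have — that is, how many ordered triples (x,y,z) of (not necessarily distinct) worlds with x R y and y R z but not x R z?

3

Enumerating: (w5,w0,w3), (w5,w2,w3), (w5,w4,w3).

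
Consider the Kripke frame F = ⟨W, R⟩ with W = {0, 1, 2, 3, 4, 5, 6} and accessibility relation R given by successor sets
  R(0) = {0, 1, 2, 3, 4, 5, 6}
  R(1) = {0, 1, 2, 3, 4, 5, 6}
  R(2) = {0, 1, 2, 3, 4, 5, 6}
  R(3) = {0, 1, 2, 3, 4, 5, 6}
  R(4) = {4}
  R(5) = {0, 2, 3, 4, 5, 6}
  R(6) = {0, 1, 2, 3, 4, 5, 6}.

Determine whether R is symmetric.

No

Symmetric: no — 0 R 4 but not 4 R 0.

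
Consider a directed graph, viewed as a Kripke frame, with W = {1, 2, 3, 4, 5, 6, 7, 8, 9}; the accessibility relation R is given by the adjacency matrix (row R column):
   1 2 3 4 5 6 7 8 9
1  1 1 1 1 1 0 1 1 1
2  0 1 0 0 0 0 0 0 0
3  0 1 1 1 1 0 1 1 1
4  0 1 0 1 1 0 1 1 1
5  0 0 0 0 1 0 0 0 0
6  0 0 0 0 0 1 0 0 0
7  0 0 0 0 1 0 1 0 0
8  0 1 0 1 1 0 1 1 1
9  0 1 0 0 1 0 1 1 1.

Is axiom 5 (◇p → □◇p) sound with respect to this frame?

The schema 5 characterises exactly the Euclidean frames.
Euclidean: no — 1 R 2 and 1 R 3, but not 2 R 3.

No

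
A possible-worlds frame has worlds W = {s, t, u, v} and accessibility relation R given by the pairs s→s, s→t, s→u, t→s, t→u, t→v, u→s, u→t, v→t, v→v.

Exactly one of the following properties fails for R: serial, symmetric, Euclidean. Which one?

Serial: yes — every world has a successor (e.g. s R s).
Symmetric: yes — every pair in R has its reverse in R.
Euclidean: no — t R s and t R v, but not s R v.
Only Euclidean fails.

Euclidean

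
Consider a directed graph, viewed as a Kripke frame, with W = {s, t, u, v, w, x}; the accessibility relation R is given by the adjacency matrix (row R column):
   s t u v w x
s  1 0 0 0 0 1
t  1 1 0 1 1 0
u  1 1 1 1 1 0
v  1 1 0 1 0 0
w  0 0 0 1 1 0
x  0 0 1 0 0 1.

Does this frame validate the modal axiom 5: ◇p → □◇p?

The schema 5 characterises exactly the Euclidean frames.
Euclidean: no — t R s and t R v, but not s R v.

No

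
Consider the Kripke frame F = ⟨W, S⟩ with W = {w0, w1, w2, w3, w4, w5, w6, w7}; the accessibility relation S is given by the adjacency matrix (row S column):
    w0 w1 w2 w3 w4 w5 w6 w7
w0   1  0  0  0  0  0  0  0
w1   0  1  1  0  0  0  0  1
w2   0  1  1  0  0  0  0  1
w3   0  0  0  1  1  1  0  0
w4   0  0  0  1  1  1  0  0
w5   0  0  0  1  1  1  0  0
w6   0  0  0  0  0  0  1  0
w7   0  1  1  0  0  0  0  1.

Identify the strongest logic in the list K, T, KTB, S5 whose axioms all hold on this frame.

Reflexive (axiom T): yes — every world is S-related to itself.
Symmetric (axiom B): yes — every pair in S has its reverse in S.
Euclidean (axiom 5): yes — any two successors of a common world are S-related.
So F validates K, T, KTB, S5. The strongest is S5.

S5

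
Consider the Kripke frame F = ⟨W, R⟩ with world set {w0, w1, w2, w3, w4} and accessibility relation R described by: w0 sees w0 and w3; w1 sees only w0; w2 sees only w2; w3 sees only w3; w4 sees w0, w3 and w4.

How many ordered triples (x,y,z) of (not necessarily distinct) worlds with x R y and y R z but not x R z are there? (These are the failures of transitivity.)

Enumerating: (w1,w0,w3).

1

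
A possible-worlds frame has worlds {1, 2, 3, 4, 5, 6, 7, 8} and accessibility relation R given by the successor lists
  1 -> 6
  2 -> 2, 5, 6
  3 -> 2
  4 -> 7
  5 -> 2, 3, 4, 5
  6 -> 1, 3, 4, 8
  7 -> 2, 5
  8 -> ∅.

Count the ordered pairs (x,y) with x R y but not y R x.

Enumerating: (2,6), (3,2), (4,7), (5,3), (5,4), (6,3), (6,4), (6,8), (7,2), (7,5).

10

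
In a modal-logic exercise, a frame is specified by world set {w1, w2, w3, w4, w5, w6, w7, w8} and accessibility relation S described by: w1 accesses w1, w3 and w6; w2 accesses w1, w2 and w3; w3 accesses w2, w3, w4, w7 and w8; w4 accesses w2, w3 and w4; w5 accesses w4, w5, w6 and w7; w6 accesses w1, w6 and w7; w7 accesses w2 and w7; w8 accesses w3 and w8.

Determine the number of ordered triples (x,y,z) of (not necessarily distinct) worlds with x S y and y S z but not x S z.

24

Enumerating: (w1,w3,w2), (w1,w3,w4), (w1,w3,w7), (w1,w3,w8), (w1,w6,w7), (w2,w1,w6), (w2,w3,w4), (w2,w3,w7), (w2,w3,w8), (w3,w2,w1), (w4,w2,w1), (w4,w3,w7), … and 12 more.
Total: 24.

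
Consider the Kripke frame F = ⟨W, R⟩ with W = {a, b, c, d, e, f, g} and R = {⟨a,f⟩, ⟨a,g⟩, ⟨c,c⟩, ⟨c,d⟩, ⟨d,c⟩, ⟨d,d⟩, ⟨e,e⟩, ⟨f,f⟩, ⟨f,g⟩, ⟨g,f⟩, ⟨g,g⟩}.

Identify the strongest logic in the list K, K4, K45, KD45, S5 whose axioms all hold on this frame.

K45

Transitive (axiom 4): yes — every two-step R-path is closed by a direct edge.
Euclidean (axiom 5): yes — any two successors of a common world are R-related.
Serial (axiom D): no — b has no R-successor.
Reflexive (axiom T): no — a is not related to itself.
So F validates K, K4, K45; KD45 would additionally require R to be serial. The strongest is K45.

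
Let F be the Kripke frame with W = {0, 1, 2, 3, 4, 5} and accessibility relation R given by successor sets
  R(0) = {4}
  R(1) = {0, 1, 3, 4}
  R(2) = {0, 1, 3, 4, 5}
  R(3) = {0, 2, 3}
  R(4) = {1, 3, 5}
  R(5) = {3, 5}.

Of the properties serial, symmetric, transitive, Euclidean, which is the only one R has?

serial

Serial: yes — every world has a successor (e.g. 0 R 4).
Symmetric: no — 0 R 4 but not 4 R 0.
Transitive: no — 0 R 4 and 4 R 1, but not 0 R 1.
Euclidean: no — 1 R 0 and 1 R 3, but not 0 R 3.
Only serial holds.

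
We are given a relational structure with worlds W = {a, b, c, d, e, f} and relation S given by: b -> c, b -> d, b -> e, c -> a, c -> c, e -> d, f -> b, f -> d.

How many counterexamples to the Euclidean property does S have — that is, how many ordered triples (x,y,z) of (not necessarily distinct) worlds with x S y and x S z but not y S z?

13

Enumerating: (b,c,d), (b,c,e), (b,d,c), (b,d,d), (b,d,e), (b,e,c), (b,e,e), (c,a,a), (c,a,c), (e,d,d), (f,b,b), (f,d,b), (f,d,d).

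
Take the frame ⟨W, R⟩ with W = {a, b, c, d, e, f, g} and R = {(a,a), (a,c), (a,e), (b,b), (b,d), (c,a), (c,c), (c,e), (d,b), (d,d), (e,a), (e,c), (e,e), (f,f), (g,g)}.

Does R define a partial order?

Reflexive: yes — every world is R-related to itself.
Transitive: yes — every two-step R-path is closed by a direct edge.
Antisymmetric: no — a R c and c R a with a ≠ c.
So R is not a partial order.

No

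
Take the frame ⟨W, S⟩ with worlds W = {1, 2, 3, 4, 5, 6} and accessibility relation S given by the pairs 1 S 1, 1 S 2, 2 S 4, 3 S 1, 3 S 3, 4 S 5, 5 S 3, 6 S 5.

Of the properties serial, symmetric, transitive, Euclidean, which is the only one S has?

Serial: yes — every world has a successor (e.g. 1 S 1).
Symmetric: no — 1 S 2 but not 2 S 1.
Transitive: no — 1 S 2 and 2 S 4, but not 1 S 4.
Euclidean: no — 1 S 2 and 1 S 1, but not 2 S 1.
Only serial holds.

serial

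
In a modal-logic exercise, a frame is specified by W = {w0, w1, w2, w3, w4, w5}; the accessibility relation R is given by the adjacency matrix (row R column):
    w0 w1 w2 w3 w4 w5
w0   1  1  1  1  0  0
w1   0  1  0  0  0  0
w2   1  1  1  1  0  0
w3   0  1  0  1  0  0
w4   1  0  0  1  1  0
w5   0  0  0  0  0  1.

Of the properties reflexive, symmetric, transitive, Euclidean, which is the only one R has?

reflexive

Reflexive: yes — every world is R-related to itself.
Symmetric: no — w0 R w1 but not w1 R w0.
Transitive: no — w4 R w0 and w0 R w1, but not w4 R w1.
Euclidean: no — w0 R w1 and w0 R w2, but not w1 R w2.
Only reflexive holds.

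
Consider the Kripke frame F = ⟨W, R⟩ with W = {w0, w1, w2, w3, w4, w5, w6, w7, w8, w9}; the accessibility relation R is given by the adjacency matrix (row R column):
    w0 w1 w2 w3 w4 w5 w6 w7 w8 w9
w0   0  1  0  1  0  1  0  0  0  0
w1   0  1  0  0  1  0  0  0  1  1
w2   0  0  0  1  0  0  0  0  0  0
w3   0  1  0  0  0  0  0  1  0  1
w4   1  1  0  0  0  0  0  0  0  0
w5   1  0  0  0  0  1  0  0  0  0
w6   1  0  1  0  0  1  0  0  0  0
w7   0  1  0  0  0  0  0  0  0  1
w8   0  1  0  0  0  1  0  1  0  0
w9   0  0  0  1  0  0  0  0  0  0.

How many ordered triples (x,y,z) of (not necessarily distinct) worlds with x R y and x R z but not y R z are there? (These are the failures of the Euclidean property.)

Enumerating: (w0,w1,w3), (w0,w1,w5), (w0,w3,w3), (w0,w3,w5), (w0,w5,w1), (w0,w5,w3), (w1,w4,w4), (w1,w4,w8), (w1,w4,w9), (w1,w8,w4), (w1,w8,w8), (w1,w8,w9), … and 28 more.
Total: 40.

40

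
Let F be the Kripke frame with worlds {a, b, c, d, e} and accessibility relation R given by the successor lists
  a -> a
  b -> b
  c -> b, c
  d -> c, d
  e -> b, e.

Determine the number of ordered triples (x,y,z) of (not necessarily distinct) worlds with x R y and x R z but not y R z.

3

Enumerating: (c,b,c), (d,c,d), (e,b,e).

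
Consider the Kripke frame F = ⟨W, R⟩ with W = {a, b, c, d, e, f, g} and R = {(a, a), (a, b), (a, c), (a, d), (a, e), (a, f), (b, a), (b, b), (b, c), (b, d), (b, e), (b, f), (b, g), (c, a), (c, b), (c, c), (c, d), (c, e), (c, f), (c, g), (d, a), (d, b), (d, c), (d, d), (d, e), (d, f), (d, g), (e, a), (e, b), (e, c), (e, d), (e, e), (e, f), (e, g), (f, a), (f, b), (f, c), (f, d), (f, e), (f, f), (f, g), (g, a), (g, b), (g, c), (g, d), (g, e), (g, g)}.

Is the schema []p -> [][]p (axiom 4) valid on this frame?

Axiom 4 corresponds to the accessibility relation being transitive.
Transitive: no — a R b and b R g, but not a R g.

No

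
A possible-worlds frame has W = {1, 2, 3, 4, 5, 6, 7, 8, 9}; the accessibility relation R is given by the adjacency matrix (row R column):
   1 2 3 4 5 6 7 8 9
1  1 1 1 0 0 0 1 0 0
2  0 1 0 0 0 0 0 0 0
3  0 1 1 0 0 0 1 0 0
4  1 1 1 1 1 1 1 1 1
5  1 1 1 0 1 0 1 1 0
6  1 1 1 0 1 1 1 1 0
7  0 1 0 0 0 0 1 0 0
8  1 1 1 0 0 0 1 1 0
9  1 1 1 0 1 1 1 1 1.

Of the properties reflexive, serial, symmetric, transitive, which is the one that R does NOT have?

symmetric

Reflexive: yes — every world is R-related to itself.
Serial: yes — every world has a successor (e.g. 1 R 1).
Symmetric: no — 1 R 2 but not 2 R 1.
Transitive: yes — every two-step R-path is closed by a direct edge.
Only symmetric fails.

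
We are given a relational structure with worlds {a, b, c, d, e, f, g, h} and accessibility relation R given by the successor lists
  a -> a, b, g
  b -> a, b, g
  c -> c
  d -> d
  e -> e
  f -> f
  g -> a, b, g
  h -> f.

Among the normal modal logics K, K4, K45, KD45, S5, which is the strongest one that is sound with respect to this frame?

KD45

Transitive (axiom 4): yes — every two-step R-path is closed by a direct edge.
Euclidean (axiom 5): yes — any two successors of a common world are R-related.
Serial (axiom D): yes — every world has a successor (e.g. a R a).
Reflexive (axiom T): no — h is not related to itself.
So F validates K, K4, K45, KD45; S5 would additionally require R to be reflexive. The strongest is KD45.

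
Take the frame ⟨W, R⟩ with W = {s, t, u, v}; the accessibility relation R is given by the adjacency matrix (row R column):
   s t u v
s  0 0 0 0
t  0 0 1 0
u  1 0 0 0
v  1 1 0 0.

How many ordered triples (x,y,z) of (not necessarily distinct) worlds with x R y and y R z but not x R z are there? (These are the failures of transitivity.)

2

Enumerating: (t,u,s), (v,t,u).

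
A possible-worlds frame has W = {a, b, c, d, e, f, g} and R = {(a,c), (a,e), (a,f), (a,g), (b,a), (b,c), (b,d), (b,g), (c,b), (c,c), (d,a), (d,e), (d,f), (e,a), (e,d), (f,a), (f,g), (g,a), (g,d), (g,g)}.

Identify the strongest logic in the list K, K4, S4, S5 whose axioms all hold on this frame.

K

Transitive (axiom 4): no — a R c and c R b, but not a R b.
Reflexive (axiom T): no — a is not related to itself.
Euclidean (axiom 5): no — a R c and a R e, but not c R e.
So F validates K; K4 would additionally require R to be transitive. The strongest is K.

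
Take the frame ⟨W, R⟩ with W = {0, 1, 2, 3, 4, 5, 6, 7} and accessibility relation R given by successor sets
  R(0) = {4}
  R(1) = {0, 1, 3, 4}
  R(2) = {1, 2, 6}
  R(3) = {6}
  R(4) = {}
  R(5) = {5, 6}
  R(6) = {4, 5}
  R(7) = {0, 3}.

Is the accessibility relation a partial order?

Reflexive: no — 0 is not related to itself.
Transitive: no — 1 R 3 and 3 R 6, but not 1 R 6.
Antisymmetric: no — 5 R 6 and 6 R 5 with 5 ≠ 6.
So R is not a partial order.

No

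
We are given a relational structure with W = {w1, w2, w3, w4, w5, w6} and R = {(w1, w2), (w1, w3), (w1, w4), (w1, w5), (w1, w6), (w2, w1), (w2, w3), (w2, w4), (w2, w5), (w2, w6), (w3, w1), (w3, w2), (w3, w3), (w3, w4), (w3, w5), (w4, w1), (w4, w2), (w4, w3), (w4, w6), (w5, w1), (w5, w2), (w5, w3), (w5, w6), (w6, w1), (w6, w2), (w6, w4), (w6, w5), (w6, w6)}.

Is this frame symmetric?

Yes

Symmetric: yes — every pair in R has its reverse in R.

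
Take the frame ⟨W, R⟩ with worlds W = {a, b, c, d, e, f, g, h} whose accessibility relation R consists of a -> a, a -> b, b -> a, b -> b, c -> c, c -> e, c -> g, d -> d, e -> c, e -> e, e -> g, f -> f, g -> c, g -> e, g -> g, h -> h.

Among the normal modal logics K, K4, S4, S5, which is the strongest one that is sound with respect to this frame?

S5

Transitive (axiom 4): yes — every two-step R-path is closed by a direct edge.
Reflexive (axiom T): yes — every world is R-related to itself.
Euclidean (axiom 5): yes — any two successors of a common world are R-related.
So F validates K, K4, S4, S5. The strongest is S5.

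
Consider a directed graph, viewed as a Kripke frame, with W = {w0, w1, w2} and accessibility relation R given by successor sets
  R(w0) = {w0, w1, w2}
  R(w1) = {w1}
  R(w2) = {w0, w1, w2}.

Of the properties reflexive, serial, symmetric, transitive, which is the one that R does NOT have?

Reflexive: yes — every world is R-related to itself.
Serial: yes — every world has a successor (e.g. w0 R w0).
Symmetric: no — w0 R w1 but not w1 R w0.
Transitive: yes — every two-step R-path is closed by a direct edge.
Only symmetric fails.

symmetric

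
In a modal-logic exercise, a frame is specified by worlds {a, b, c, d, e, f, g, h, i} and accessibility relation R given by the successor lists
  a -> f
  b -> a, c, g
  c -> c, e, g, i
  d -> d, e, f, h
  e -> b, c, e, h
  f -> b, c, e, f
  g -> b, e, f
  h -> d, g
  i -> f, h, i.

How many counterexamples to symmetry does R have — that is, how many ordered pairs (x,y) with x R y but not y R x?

Enumerating: (a,f), (b,a), (b,c), (c,g), (c,i), (d,e), (d,f), (e,b), (e,h), (f,b), (f,c), (f,e), (g,e), (g,f), (h,g), (i,f), (i,h).

17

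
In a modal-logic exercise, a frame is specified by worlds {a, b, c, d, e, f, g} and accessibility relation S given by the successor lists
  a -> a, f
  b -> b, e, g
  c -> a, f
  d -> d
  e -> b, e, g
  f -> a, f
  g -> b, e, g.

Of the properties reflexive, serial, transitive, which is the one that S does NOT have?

Reflexive: no — c is not related to itself.
Serial: yes — every world has a successor (e.g. a S a).
Transitive: yes — every two-step S-path is closed by a direct edge.
Only reflexive fails.

reflexive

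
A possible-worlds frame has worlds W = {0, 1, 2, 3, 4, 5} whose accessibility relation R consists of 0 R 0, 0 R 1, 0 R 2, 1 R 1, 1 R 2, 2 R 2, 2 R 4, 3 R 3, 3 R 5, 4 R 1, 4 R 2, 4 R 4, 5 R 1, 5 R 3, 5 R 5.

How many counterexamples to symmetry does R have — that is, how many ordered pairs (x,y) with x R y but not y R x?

Enumerating: (0,1), (0,2), (1,2), (4,1), (5,1).

5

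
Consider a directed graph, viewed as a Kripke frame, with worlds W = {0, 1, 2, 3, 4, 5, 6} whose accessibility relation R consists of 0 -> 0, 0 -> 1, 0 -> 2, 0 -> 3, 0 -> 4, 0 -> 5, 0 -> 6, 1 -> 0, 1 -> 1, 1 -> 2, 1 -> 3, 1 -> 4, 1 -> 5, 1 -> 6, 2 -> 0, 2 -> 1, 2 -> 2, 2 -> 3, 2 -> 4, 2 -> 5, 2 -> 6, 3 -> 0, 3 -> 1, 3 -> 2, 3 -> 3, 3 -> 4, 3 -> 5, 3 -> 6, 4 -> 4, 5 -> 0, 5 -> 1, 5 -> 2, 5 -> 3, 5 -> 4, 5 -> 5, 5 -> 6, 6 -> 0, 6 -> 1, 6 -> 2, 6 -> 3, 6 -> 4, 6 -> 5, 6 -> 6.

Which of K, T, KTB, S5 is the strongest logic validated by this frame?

T

Reflexive (axiom T): yes — every world is R-related to itself.
Symmetric (axiom B): no — 0 R 4 but not 4 R 0.
Euclidean (axiom 5): no — 0 R 4 and 0 R 1, but not 4 R 1.
So F validates K, T; KTB would additionally require R to be symmetric. The strongest is T.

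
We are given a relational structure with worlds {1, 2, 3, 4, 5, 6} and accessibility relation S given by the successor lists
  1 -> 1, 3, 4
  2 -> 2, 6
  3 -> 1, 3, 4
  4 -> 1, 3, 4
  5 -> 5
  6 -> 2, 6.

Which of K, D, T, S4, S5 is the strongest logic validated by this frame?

S5

Serial (axiom D): yes — every world has a successor (e.g. 1 S 1).
Reflexive (axiom T): yes — every world is S-related to itself.
Transitive (axiom 4): yes — every two-step S-path is closed by a direct edge.
Euclidean (axiom 5): yes — any two successors of a common world are S-related.
So F validates K, D, T, S4, S5. The strongest is S5.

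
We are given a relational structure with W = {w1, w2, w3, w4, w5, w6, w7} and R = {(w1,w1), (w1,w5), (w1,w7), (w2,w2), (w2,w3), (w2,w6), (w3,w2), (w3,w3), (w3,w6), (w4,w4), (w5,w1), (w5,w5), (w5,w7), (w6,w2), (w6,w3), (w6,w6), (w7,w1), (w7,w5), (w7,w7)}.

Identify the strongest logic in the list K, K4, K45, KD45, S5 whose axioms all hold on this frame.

Transitive (axiom 4): yes — every two-step R-path is closed by a direct edge.
Euclidean (axiom 5): yes — any two successors of a common world are R-related.
Serial (axiom D): yes — every world has a successor (e.g. w1 R w1).
Reflexive (axiom T): yes — every world is R-related to itself.
So F validates K, K4, K45, KD45, S5. The strongest is S5.

S5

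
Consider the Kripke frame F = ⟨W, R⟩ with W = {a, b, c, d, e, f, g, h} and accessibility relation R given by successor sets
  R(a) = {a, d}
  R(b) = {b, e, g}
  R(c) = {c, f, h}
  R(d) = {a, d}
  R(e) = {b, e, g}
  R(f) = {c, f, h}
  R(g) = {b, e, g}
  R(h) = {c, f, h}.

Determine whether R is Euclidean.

Euclidean: yes — any two successors of a common world are R-related.

Yes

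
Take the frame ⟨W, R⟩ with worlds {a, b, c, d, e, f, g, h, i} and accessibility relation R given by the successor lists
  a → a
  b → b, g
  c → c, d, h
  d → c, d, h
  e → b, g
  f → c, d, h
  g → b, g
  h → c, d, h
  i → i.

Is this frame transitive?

Transitive: yes — every two-step R-path is closed by a direct edge.

Yes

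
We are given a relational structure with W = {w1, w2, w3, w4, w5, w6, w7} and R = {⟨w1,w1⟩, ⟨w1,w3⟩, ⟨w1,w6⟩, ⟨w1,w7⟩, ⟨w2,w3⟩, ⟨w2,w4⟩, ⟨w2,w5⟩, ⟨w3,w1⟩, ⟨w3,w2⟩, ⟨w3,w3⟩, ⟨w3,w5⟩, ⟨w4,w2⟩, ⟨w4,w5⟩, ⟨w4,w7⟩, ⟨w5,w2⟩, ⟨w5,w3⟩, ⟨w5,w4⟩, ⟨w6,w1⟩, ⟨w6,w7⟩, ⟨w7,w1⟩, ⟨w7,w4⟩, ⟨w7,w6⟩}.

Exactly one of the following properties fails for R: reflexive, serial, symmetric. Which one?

reflexive

Reflexive: no — w2 is not related to itself.
Serial: yes — every world has a successor (e.g. w1 R w1).
Symmetric: yes — every pair in R has its reverse in R.
Only reflexive fails.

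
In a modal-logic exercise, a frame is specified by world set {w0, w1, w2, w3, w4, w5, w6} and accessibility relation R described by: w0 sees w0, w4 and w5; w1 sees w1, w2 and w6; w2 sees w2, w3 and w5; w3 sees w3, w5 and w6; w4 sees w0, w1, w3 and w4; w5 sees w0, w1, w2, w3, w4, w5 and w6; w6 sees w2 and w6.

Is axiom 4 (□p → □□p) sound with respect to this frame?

No

By correspondence theory, 4 is valid on a frame iff R is transitive.
Transitive: no — w0 R w4 and w4 R w1, but not w0 R w1.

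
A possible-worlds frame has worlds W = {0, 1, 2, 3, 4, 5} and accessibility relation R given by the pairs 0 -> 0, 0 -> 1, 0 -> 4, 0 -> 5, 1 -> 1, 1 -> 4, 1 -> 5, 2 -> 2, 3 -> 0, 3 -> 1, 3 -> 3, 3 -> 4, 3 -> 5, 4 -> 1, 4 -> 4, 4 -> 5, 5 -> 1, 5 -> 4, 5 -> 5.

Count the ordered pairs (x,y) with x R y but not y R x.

7

Enumerating: (0,1), (0,4), (0,5), (3,0), (3,1), (3,4), (3,5).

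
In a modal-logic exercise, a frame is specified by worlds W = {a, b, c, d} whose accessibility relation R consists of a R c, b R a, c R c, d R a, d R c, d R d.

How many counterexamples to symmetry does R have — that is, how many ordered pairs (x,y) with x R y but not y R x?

Enumerating: (a,c), (b,a), (d,a), (d,c).

4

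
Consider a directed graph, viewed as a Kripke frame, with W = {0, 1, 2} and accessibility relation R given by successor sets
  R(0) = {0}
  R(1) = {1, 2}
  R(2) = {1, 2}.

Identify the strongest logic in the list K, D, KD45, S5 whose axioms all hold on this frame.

Serial (axiom D): yes — every world has a successor (e.g. 0 R 0).
Euclidean (axiom 5): yes — any two successors of a common world are R-related.
Transitive (axiom 4): yes — every two-step R-path is closed by a direct edge.
Reflexive (axiom T): yes — every world is R-related to itself.
So F validates K, D, KD45, S5. The strongest is S5.

S5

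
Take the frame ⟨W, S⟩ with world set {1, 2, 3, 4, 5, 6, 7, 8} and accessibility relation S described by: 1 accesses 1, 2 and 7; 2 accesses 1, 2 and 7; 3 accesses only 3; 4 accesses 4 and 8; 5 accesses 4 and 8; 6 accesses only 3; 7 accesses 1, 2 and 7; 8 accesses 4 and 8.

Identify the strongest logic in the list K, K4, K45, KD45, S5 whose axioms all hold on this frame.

Transitive (axiom 4): yes — every two-step S-path is closed by a direct edge.
Euclidean (axiom 5): yes — any two successors of a common world are S-related.
Serial (axiom D): yes — every world has a successor (e.g. 1 S 1).
Reflexive (axiom T): no — 5 is not related to itself.
So F validates K, K4, K45, KD45; S5 would additionally require S to be reflexive. The strongest is KD45.

KD45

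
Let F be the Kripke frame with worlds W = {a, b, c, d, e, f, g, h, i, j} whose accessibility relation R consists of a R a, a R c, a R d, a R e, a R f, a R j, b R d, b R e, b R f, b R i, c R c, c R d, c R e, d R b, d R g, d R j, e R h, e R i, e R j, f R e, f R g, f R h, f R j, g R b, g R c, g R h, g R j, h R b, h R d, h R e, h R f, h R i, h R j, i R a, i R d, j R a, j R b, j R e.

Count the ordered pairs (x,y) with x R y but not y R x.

26

Enumerating: (a,c), (a,d), (a,e), (a,f), (b,e), (b,f), (b,i), (c,d), (c,e), (d,g), (d,j), (e,i), … and 14 more.
Total: 26.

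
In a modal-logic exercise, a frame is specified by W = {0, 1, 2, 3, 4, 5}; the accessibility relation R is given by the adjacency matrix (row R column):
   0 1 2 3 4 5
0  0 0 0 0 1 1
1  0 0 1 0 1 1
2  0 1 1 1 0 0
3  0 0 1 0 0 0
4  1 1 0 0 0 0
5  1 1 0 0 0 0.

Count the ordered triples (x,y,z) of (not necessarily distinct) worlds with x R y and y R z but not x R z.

Enumerating: (0,4,0), (0,4,1), (0,5,0), (0,5,1), (1,2,1), (1,2,3), (1,4,0), (1,4,1), (1,5,0), (1,5,1), (2,1,4), (2,1,5), … and 12 more.
Total: 24.

24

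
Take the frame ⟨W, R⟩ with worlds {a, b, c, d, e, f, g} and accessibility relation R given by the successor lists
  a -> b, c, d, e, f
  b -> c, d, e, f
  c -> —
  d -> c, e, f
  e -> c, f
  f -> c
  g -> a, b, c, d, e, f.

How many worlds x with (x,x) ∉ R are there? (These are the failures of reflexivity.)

7

Enumerating: a, b, c, d, e, f, g.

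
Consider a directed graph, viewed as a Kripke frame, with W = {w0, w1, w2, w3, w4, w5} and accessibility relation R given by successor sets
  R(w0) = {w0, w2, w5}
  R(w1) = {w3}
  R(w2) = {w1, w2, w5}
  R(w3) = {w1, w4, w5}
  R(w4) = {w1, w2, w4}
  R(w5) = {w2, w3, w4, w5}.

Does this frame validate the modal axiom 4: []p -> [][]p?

No

The schema 4 characterises exactly the transitive frames.
Transitive: no — w0 R w2 and w2 R w1, but not w0 R w1.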